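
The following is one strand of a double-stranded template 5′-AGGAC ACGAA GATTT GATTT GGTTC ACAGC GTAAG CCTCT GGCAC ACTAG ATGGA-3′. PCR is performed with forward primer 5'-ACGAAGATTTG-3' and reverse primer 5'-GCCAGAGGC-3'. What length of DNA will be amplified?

Scanning the template, ACGAAGATTTG occurs at positions 6–16; this primer anneals to the bottom strand there with its 3' end pointing downstream.
Taking the reverse complement of GCCAGAGGC gives GCCTCTGGC, found at positions 35–43 on the template; the primer anneals here to the top strand with its 3' end pointing upstream.
Amplicon spans positions 6–43: 38 bp.

38 bp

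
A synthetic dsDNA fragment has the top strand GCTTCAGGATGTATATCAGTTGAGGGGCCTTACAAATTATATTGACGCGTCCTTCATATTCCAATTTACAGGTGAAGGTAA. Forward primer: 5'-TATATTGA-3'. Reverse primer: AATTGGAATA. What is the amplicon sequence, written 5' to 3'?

Scanning the template, TATATTGA occurs at positions 38–45; this primer anneals to the bottom strand there with its 3' end pointing downstream.
Taking the reverse complement of AATTGGAATA gives TATTCCAATT, found at positions 57–66 on the template; the primer anneals here to the top strand with its 3' end pointing upstream.
The product is the template from position 38 through 66 (29 bp).

5'-TATATTGACGCGTCCTTCATATTCCAATT-3'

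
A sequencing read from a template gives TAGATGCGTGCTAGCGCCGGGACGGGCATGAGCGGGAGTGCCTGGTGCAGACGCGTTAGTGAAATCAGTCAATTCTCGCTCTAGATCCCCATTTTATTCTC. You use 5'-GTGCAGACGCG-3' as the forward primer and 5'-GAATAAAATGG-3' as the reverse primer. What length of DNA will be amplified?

Scanning the template, GTGCAGACGCG occurs at positions 45–55; this primer anneals to the bottom strand there with its 3' end pointing downstream.
The reverse primer's reverse complement is CCATTTTATTC, which matches the template at positions 89–99.
The product runs from position 45 to position 99, so its length is 99 − 45 + 1 = 55 bp.

55 bp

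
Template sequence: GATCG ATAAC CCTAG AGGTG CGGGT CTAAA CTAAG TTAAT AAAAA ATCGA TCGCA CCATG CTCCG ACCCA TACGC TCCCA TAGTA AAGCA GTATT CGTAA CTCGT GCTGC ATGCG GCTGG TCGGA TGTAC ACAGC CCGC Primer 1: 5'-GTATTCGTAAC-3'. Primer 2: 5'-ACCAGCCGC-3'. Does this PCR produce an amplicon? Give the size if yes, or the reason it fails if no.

Yes — a 31 bp product.

Primer 1 (GTATTCGTAAC) matches the top strand at positions 91–101; it acts as a forward primer.
Primer 2's reverse complement is GCGGCTGGT, matching the top strand at positions 113–121; it acts as a reverse primer.
The 3' ends face each other across positions 91–121, giving a 31 bp product.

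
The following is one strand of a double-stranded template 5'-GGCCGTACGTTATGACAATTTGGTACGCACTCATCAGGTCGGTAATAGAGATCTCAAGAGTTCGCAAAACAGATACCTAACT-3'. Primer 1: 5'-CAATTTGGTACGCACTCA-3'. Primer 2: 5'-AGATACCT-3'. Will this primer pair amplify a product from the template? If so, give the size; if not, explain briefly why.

Primer 1 (CAATTTGGTACGCACTCA) matches the top strand at positions 16–33 (3' end points downstream).
Primer 2 (AGATACCT) also matches the top strand directly, at positions 71–78 — its reverse complement AGGTATCT is not present.
Both primers anneal to the bottom strand with 3' ends pointing the same way, so neither can prime synthesis back toward the other.

No product — both primers anneal to the same strand and extend in the same direction.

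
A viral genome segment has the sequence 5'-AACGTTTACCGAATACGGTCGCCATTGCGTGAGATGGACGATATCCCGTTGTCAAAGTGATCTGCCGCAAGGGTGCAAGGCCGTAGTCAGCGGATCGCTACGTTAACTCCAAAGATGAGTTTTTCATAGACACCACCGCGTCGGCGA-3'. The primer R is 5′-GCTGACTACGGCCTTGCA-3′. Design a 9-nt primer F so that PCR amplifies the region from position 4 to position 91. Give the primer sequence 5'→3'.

5'-GTTTACCGA-3'

The reverse primer's reverse complement TGCAAGGCCGTAGTCAGC matches the template at positions 74–91; the product starts at position 4.
The forward primer is identical to the top strand over positions 4–12: GTTTACCGA.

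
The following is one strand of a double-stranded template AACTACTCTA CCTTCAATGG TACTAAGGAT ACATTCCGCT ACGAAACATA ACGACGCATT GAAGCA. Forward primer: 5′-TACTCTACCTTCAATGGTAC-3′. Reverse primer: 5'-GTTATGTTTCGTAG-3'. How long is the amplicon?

Forward primer TACTCTACCTTCAATGGTAC is found on the top strand at positions 4–23.
Taking the reverse complement of GTTATGTTTCGTAG gives CTACGAAACATAAC, found at positions 39–52 on the template; the primer anneals here to the top strand with its 3' end pointing upstream.
Product length = (reverse-primer end) − (forward-primer start) + 1 = 52 − 4 + 1 = 49 bp.

49 bp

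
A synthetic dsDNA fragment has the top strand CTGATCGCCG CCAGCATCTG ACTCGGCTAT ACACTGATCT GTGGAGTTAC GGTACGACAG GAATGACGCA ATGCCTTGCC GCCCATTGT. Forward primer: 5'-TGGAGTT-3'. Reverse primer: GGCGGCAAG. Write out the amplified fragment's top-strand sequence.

Forward primer TGGAGTT is found on the top strand at positions 42–48.
Taking the reverse complement of GGCGGCAAG gives CTTGCCGCC, found at positions 75–83 on the template; the primer anneals here to the top strand with its 3' end pointing upstream.
The product is the template from position 42 through 83 (42 bp).

5'-TGGAGTTACGGTACGACAGGAATGACGCAATGCCTTGCCGCC-3'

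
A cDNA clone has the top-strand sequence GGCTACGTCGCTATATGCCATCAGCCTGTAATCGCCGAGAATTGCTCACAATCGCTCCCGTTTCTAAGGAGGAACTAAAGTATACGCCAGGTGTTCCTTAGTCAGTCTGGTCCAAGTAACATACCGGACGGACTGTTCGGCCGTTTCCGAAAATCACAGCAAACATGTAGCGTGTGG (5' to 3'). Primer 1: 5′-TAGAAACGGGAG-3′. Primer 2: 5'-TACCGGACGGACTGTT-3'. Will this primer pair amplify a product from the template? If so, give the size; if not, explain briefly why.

No product — the primers' 3' ends point away from each other.

Primer 1 (TAGAAACGGGAG) has reverse complement CTCCCGTTTCTA, which matches the top strand at positions 55–66; primer 1 anneals to the top strand there with its 3' end pointing upstream toward position 55.
Primer 2 (TACCGGACGGACTGTT) matches the top strand directly at positions 122–137; it anneals to the bottom strand with its 3' end pointing downstream toward position 137.
The 3' ends diverge (primer 1 extends toward position 1, primer 2 toward position 177), so the primers never converge on a shared product.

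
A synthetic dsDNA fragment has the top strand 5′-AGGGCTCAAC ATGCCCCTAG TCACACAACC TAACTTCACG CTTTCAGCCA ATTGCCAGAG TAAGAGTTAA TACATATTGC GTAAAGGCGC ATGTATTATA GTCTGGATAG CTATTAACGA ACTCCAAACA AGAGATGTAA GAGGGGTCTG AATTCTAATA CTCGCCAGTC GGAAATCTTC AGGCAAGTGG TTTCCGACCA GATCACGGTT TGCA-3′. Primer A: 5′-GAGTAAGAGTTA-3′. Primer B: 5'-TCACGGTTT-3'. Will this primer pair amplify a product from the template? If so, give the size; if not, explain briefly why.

No product — both primers anneal to the same strand and extend in the same direction.

Primer A (GAGTAAGAGTTA) matches the top strand at positions 58–69 (3' end points downstream).
Primer B (TCACGGTTT) also matches the top strand directly, at positions 203–211 — its reverse complement AAACCGTGA is not present.
Both primers anneal to the bottom strand with 3' ends pointing the same way, so neither can prime synthesis back toward the other.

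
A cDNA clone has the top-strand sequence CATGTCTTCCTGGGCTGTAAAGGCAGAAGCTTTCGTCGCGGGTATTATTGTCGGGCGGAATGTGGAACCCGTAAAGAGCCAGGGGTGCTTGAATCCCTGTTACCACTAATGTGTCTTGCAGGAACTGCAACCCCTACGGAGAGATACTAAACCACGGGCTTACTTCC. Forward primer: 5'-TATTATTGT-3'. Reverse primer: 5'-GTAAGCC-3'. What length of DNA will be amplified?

121 bp

The forward primer matches the template at positions 43–51.
Taking the reverse complement of GTAAGCC gives GGCTTAC, found at positions 157–163 on the template; the primer anneals here to the top strand with its 3' end pointing upstream.
Product length = (reverse-primer end) − (forward-primer start) + 1 = 163 − 43 + 1 = 121 bp.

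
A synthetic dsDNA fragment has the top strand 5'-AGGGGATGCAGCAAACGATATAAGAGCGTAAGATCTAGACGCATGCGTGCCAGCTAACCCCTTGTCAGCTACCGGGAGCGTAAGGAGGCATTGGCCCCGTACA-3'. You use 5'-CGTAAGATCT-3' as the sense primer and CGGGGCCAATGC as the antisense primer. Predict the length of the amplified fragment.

73 bp

Forward primer CGTAAGATCT is found on the top strand at positions 27–36.
The reverse primer's reverse complement is GCATTGGCCCCG, which matches the template at positions 88–99.
The product runs from position 27 to position 99, so its length is 99 − 27 + 1 = 73 bp.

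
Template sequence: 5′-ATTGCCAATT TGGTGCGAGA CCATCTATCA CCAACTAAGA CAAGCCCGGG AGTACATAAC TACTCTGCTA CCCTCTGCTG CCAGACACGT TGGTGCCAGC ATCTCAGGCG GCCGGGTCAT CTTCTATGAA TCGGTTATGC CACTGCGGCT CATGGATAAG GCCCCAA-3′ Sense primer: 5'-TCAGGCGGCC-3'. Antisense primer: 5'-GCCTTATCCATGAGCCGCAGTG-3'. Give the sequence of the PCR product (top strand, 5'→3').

5'-TCAGGCGGCCGGGTCATCTTCTATGAATCGGTTATGCCACTGCGGCTCATGGATAAGGC-3'

The forward primer matches the template at positions 104–113.
The reverse primer's reverse complement is CACTGCGGCTCATGGATAAGGC, which matches the template at positions 141–162.
The product is the template from position 104 through 162 (59 bp).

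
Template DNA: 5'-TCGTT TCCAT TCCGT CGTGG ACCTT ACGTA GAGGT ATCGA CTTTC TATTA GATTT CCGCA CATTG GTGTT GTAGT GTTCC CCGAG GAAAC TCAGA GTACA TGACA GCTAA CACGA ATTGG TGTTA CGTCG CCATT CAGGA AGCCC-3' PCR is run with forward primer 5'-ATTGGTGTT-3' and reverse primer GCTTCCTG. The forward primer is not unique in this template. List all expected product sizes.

The forward primer ATTGGTGTT matches the top strand at positions 62–70, 116–124.
The reverse primer's reverse complement is CAGGAAGC, matching at positions 136–143.
Each forward site pairs with the reverse site to give a product ending at position 143: sizes 82, 28 bp.

82 bp, 28 bp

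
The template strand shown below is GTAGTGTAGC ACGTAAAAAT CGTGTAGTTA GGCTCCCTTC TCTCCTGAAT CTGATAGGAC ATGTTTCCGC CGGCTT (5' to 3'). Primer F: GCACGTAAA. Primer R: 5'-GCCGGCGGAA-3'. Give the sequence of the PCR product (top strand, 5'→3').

Forward primer GCACGTAAA is found on the top strand at positions 9–17.
Taking the reverse complement of GCCGGCGGAA gives TTCCGCCGGC, found at positions 65–74 on the template; the primer anneals here to the top strand with its 3' end pointing upstream.
The product is the template from position 9 through 74 (66 bp).

5'-GCACGTAAAAATCGTGTAGTTAGGCTCCCTTCTCTCCTGAATCTGATAGGACATGTTTCCGCCGGC-3'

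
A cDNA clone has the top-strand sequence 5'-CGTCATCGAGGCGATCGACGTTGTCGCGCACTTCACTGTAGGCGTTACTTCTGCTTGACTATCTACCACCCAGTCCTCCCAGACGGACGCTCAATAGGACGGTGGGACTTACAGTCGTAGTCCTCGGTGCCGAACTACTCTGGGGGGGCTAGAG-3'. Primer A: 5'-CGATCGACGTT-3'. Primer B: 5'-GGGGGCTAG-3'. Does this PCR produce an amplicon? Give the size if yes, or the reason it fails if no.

No product — both primers anneal to the same strand and extend in the same direction.

Primer A (CGATCGACGTT) matches the top strand at positions 12–22 (3' end points downstream).
Primer B (GGGGGCTAG) also matches the top strand directly, at positions 144–152 — its reverse complement CTAGCCCCC is not present.
Both primers anneal to the bottom strand with 3' ends pointing the same way, so neither can prime synthesis back toward the other.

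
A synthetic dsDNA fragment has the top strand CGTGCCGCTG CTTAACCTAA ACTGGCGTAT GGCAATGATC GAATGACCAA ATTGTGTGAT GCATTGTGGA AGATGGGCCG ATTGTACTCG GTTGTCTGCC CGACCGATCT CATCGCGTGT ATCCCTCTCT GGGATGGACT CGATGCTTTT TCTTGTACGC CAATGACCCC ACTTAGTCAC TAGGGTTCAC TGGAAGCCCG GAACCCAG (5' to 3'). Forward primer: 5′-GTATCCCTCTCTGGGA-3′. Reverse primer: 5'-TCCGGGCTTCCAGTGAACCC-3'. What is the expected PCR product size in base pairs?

Forward primer GTATCCCTCTCTGGGA is found on the top strand at positions 119–134.
Taking the reverse complement of TCCGGGCTTCCAGTGAACCC gives GGGTTCACTGGAAGCCCGGA, found at positions 183–202 on the template; the primer anneals here to the top strand with its 3' end pointing upstream.
Amplicon spans positions 119–202: 84 bp.

84 bp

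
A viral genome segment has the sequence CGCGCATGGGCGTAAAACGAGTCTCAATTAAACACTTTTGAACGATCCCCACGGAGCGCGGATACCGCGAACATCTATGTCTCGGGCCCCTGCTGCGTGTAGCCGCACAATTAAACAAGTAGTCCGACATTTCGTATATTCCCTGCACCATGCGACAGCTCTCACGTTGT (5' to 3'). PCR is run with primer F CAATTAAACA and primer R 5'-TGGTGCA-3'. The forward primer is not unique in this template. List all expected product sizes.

126 bp, 43 bp

The forward primer CAATTAAACA matches the top strand at positions 25–34, 108–117.
The reverse primer's reverse complement is TGCACCA, matching at positions 144–150.
Each forward site pairs with the reverse site to give a product ending at position 150: sizes 126, 43 bp.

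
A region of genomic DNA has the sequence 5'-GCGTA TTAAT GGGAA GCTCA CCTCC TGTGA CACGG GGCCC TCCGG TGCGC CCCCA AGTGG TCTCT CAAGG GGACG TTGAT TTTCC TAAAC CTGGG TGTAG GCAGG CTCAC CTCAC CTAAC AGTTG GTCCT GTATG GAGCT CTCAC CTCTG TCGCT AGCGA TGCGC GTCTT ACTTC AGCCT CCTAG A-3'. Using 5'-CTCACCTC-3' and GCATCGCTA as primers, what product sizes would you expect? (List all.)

The forward primer CTCACCTC matches the top strand at positions 17–24, 106–113, 141–148.
The reverse primer's reverse complement is TAGCGATGC, matching at positions 155–163.
Each forward site pairs with the reverse site to give a product ending at position 163: sizes 147, 58, 23 bp.

147 bp, 58 bp, 23 bp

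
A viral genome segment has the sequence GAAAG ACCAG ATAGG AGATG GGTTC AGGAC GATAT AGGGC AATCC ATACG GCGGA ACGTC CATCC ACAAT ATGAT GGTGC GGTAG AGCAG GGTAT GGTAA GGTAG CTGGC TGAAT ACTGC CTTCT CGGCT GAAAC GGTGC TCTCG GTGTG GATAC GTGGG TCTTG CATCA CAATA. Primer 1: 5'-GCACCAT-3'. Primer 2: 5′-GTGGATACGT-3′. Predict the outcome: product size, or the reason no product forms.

No product — the primers' 3' ends point away from each other.

Primer 1 (GCACCAT) has reverse complement ATGGTGC, which matches the top strand at positions 74–80; primer 1 anneals to the top strand there with its 3' end pointing upstream toward position 74.
Primer 2 (GTGGATACGT) matches the top strand directly at positions 148–157; it anneals to the bottom strand with its 3' end pointing downstream toward position 157.
The 3' ends diverge (primer 1 extends toward position 1, primer 2 toward position 175), so the primers never converge on a shared product.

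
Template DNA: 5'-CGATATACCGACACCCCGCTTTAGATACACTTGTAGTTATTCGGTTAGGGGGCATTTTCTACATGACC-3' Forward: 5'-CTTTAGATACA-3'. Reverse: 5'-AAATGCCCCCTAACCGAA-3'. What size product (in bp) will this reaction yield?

39 bp

Forward primer CTTTAGATACA is found on the top strand at positions 19–29.
The reverse primer's reverse complement is TTCGGTTAGGGGGCATTT, which matches the template at positions 40–57.
The product runs from position 19 to position 57, so its length is 57 − 19 + 1 = 39 bp.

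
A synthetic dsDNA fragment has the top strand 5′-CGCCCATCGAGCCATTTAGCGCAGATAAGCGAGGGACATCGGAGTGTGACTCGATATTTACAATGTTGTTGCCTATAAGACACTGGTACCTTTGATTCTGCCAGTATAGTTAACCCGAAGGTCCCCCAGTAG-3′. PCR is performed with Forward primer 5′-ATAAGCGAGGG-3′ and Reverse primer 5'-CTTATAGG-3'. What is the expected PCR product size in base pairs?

55 bp

Forward primer ATAAGCGAGGG is found on the top strand at positions 25–35.
Taking the reverse complement of CTTATAGG gives CCTATAAG, found at positions 72–79 on the template; the primer anneals here to the top strand with its 3' end pointing upstream.
Product length = (reverse-primer end) − (forward-primer start) + 1 = 79 − 25 + 1 = 55 bp.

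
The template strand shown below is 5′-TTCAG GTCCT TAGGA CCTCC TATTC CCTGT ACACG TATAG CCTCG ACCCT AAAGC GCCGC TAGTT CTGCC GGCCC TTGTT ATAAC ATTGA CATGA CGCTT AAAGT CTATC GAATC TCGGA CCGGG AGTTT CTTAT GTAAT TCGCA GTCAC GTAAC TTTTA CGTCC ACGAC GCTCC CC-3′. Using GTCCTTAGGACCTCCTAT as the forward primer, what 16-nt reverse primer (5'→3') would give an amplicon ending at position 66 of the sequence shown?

5'-GAACTAGCGGCGCTTT-3'

The forward primer binds at positions 6–23; the product's 3' end on the top strand is position 66.
The reverse primer anneals to the top strand over positions 51–66, i.e. to AAAGCGCCGCTAGTTC.
Its sequence written 5'→3' is the reverse complement: GAACTAGCGGCGCTTT.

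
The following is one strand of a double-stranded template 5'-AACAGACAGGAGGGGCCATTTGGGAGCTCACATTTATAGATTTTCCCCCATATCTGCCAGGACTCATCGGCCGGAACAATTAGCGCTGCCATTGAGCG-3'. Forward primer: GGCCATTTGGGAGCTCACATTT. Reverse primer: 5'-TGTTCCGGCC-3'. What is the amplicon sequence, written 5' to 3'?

Forward primer GGCCATTTGGGAGCTCACATTT is found on the top strand at positions 14–35.
Taking the reverse complement of TGTTCCGGCC gives GGCCGGAACA, found at positions 69–78 on the template; the primer anneals here to the top strand with its 3' end pointing upstream.
The product is the template from position 14 through 78 (65 bp).

5'-GGCCATTTGGGAGCTCACATTTATAGATTTTCCCCCATATCTGCCAGGACTCATCGGCCGGAACA-3'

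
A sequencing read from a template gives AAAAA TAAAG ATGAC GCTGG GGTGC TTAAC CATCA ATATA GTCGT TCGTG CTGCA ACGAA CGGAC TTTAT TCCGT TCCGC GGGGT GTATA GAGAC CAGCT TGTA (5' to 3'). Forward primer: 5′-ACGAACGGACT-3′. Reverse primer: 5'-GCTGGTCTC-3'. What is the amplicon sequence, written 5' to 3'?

5'-ACGAACGGACTTTATTCCGTTCCGCGGGGTGTATAGAGACCAGC-3'

Forward primer ACGAACGGACT is found on the top strand at positions 56–66.
The reverse primer's reverse complement is GAGACCAGC, which matches the template at positions 91–99.
The product is the template from position 56 through 99 (44 bp).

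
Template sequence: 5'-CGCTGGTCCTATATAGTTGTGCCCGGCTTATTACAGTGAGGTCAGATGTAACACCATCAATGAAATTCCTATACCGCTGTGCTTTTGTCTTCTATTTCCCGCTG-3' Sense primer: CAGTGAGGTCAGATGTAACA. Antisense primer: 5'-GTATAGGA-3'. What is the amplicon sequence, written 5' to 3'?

Forward primer CAGTGAGGTCAGATGTAACA is found on the top strand at positions 34–53.
The reverse primer's reverse complement is TCCTATAC, which matches the template at positions 67–74.
The product is the template from position 34 through 74 (41 bp).

5'-CAGTGAGGTCAGATGTAACACCATCAATGAAATTCCTATAC-3'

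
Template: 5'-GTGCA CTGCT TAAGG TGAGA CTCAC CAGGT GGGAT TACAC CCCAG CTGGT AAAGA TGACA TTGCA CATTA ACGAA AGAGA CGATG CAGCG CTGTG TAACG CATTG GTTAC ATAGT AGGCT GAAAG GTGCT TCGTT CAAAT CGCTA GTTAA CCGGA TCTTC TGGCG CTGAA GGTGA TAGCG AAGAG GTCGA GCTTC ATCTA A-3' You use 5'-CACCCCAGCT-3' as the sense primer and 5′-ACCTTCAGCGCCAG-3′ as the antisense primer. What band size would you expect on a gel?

136 bp

Scanning the template, CACCCCAGCT occurs at positions 38–47; this primer anneals to the bottom strand there with its 3' end pointing downstream.
Reverse complement of the reverse primer: CTGGCGCTGAAGGT. This occurs on the top strand at positions 160–173.
Product length = (reverse-primer end) − (forward-primer start) + 1 = 173 − 38 + 1 = 136 bp.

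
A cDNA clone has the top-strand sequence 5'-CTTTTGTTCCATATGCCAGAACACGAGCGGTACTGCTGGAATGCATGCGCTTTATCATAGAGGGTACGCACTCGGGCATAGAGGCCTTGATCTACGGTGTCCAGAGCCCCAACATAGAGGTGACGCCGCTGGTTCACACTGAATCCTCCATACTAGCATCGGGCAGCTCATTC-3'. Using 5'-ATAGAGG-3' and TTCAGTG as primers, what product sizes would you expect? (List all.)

87 bp, 66 bp, 30 bp

The forward primer ATAGAGG matches the top strand at positions 57–63, 78–84, 114–120.
The reverse primer's reverse complement is CACTGAA, matching at positions 137–143.
Each forward site pairs with the reverse site to give a product ending at position 143: sizes 87, 66, 30 bp.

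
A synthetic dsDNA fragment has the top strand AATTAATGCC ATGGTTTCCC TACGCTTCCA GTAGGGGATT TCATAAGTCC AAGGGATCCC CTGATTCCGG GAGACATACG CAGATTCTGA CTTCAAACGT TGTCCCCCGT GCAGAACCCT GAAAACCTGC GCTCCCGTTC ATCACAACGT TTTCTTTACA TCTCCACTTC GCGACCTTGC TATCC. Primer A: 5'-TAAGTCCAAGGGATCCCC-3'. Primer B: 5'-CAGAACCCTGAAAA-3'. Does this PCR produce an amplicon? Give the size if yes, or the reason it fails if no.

Primer A (TAAGTCCAAGGGATCCCC) matches the top strand at positions 44–61 (3' end points downstream).
Primer B (CAGAACCCTGAAAA) also matches the top strand directly, at positions 112–125 — its reverse complement TTTTCAGGGTTCTG is not present.
Both primers anneal to the bottom strand with 3' ends pointing the same way, so neither can prime synthesis back toward the other.

No product — both primers anneal to the same strand and extend in the same direction.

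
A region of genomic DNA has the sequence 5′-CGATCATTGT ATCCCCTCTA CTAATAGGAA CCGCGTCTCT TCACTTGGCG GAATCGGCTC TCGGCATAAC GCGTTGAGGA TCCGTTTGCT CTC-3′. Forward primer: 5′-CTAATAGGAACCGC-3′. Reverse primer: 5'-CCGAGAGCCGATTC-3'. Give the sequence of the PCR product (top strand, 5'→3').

5'-CTAATAGGAACCGCGTCTCTTCACTTGGCGGAATCGGCTCTCGG-3'

Forward primer CTAATAGGAACCGC is found on the top strand at positions 21–34.
Taking the reverse complement of CCGAGAGCCGATTC gives GAATCGGCTCTCGG, found at positions 51–64 on the template; the primer anneals here to the top strand with its 3' end pointing upstream.
The product is the template from position 21 through 64 (44 bp).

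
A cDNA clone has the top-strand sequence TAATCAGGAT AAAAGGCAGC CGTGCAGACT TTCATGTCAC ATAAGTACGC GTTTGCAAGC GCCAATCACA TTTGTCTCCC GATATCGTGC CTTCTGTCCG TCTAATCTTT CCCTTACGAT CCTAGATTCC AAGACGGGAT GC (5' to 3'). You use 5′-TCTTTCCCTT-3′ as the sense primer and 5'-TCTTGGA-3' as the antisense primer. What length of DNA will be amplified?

29 bp

The forward primer matches the template at positions 106–115.
Reverse complement of the reverse primer: TCCAAGA. This occurs on the top strand at positions 128–134.
Product length = (reverse-primer end) − (forward-primer start) + 1 = 134 − 106 + 1 = 29 bp.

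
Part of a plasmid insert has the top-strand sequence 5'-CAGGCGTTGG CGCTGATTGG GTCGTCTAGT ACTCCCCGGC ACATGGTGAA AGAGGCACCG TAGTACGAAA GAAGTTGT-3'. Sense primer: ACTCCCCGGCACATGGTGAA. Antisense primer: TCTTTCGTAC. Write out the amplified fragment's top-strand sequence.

Forward primer ACTCCCCGGCACATGGTGAA is found on the top strand at positions 31–50.
The reverse primer's reverse complement is GTACGAAAGA, which matches the template at positions 63–72.
The product is the template from position 31 through 72 (42 bp).

5'-ACTCCCCGGCACATGGTGAAAGAGGCACCGTAGTACGAAAGA-3'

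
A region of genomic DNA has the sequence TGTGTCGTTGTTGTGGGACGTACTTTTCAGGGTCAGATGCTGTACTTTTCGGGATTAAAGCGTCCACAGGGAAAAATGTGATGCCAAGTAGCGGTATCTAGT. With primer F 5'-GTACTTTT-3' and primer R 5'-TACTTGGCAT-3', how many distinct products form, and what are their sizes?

Two products: 71 bp, 49 bp

The forward primer GTACTTTT matches the top strand at positions 20–27, 42–49.
The reverse primer's reverse complement is ATGCCAAGTA, matching at positions 81–90.
Each forward site pairs with the reverse site to give a product ending at position 90: sizes 71, 49 bp.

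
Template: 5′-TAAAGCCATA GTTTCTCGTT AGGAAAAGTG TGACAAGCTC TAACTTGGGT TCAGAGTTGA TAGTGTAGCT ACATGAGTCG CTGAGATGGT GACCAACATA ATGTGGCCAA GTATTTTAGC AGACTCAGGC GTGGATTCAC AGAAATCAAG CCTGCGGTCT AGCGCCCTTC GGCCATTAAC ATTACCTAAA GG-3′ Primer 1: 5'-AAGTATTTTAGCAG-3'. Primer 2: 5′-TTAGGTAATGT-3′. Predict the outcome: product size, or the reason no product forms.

Yes — an 81 bp product.

Primer 1 (AAGTATTTTAGCAG) matches the top strand at positions 109–122; it acts as a forward primer.
Primer 2's reverse complement is ACATTACCTAA, matching the top strand at positions 179–189; it acts as a reverse primer.
The 3' ends face each other across positions 109–189, giving an 81 bp product.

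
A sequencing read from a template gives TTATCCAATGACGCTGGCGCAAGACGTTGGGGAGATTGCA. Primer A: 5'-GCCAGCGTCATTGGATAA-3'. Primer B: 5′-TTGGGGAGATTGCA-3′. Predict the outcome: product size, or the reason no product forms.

Primer A (GCCAGCGTCATTGGATAA) has reverse complement TTATCCAATGACGCTGGC, which matches the top strand at positions 1–18; primer A anneals to the top strand there with its 3' end pointing upstream toward position 1.
Primer B (TTGGGGAGATTGCA) matches the top strand directly at positions 27–40; it anneals to the bottom strand with its 3' end pointing downstream toward position 40.
The 3' ends diverge (primer A extends toward position 1, primer B toward position 40), so the primers never converge on a shared product.

No product — the primers' 3' ends point away from each other.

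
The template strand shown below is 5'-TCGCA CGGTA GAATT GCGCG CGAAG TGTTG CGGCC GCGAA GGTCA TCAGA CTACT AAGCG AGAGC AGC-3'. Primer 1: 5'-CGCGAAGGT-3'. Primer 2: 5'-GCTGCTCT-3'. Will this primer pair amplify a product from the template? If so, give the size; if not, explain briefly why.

Yes — a 34 bp product.

Primer 1 (CGCGAAGGT) matches the top strand at positions 35–43; it acts as a forward primer.
Primer 2's reverse complement is AGAGCAGC, matching the top strand at positions 61–68; it acts as a reverse primer.
The 3' ends face each other across positions 35–68, giving a 34 bp product.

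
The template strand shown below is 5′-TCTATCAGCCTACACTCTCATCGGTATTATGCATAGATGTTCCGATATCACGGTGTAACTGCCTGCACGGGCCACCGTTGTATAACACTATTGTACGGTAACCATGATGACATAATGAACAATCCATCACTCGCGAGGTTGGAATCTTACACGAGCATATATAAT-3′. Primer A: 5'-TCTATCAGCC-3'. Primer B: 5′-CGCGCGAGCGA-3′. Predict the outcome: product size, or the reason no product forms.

No product — primer B has no binding site in the template.

Primer B (CGCGCGAGCGA) does not match the top strand, and its reverse complement TCGCTCGCGCG does not match either.
With no annealing site for primer B, no amplification occurs.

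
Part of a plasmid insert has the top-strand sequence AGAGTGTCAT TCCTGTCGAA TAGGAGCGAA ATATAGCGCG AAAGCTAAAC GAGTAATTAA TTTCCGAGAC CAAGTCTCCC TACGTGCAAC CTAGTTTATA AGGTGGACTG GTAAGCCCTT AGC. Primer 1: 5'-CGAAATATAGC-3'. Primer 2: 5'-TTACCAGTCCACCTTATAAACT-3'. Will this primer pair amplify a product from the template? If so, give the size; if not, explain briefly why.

Yes — an 88 bp product.

Primer 1 (CGAAATATAGC) matches the top strand at positions 27–37; it acts as a forward primer.
Primer 2's reverse complement is AGTTTATAAGGTGGACTGGTAA, matching the top strand at positions 93–114; it acts as a reverse primer.
The 3' ends face each other across positions 27–114, giving an 88 bp product.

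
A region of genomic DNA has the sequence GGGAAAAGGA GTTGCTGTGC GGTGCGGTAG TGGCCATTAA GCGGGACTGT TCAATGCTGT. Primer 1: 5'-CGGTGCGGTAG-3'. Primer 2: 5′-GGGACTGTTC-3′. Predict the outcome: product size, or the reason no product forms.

Primer 1 (CGGTGCGGTAG) matches the top strand at positions 20–30 (3' end points downstream).
Primer 2 (GGGACTGTTC) also matches the top strand directly, at positions 43–52 — its reverse complement GAACAGTCCC is not present.
Both primers anneal to the bottom strand with 3' ends pointing the same way, so neither can prime synthesis back toward the other.

No product — both primers anneal to the same strand and extend in the same direction.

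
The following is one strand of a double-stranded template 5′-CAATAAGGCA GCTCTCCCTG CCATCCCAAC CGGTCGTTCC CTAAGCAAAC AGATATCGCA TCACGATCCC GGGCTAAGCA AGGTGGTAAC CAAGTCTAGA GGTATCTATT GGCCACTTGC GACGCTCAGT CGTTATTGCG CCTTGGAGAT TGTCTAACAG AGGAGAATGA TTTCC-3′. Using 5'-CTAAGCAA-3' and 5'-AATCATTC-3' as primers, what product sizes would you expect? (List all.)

132 bp, 99 bp

The forward primer CTAAGCAA matches the top strand at positions 41–48, 74–81.
The reverse primer's reverse complement is GAATGATT, matching at positions 165–172.
Each forward site pairs with the reverse site to give a product ending at position 172: sizes 132, 99 bp.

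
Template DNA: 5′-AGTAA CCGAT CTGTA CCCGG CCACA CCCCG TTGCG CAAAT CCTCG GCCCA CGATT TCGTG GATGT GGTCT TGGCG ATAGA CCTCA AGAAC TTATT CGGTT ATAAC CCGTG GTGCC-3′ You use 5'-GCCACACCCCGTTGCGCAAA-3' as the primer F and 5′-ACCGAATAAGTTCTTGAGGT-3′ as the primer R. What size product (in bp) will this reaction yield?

Scanning the template, GCCACACCCCGTTGCGCAAA occurs at positions 20–39; this primer anneals to the bottom strand there with its 3' end pointing downstream.
Taking the reverse complement of ACCGAATAAGTTCTTGAGGT gives ACCTCAAGAACTTATTCGGT, found at positions 80–99 on the template; the primer anneals here to the top strand with its 3' end pointing upstream.
The product runs from position 20 to position 99, so its length is 99 − 20 + 1 = 80 bp.

80 bp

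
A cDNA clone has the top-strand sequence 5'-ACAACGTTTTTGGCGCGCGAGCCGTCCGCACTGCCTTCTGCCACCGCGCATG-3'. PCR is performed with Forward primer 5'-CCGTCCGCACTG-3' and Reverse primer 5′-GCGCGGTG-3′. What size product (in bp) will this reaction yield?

28 bp

The forward primer matches the template at positions 22–33.
The reverse primer's reverse complement is CACCGCGC, which matches the template at positions 42–49.
The product runs from position 22 to position 49, so its length is 49 − 22 + 1 = 28 bp.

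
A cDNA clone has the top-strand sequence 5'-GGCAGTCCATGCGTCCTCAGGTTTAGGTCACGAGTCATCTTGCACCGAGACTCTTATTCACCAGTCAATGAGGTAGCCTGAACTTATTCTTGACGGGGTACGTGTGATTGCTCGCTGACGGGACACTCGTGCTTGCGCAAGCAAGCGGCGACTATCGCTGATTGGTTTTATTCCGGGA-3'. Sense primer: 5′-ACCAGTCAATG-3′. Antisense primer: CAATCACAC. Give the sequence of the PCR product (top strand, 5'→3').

The forward primer matches the template at positions 60–70.
The reverse primer's reverse complement is GTGTGATTG, which matches the template at positions 102–110.
The product is the template from position 60 through 110 (51 bp).

5'-ACCAGTCAATGAGGTAGCCTGAACTTATTCTTGACGGGGTACGTGTGATTG-3'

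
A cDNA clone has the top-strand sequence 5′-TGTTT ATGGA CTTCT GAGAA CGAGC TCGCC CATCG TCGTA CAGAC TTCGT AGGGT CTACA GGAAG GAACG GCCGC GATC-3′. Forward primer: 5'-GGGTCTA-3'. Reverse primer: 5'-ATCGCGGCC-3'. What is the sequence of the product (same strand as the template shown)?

5'-GGGTCTACAGGAAGGAACGGCCGCGAT-3'

Scanning the template, GGGTCTA occurs at positions 52–58; this primer anneals to the bottom strand there with its 3' end pointing downstream.
Reverse complement of the reverse primer: GGCCGCGAT. This occurs on the top strand at positions 70–78.
The product is the template from position 52 through 78 (27 bp).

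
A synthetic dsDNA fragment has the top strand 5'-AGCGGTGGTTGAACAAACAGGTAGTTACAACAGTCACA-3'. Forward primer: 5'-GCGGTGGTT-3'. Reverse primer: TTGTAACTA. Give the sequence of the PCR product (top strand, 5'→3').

5'-GCGGTGGTTGAACAAACAGGTAGTTACAA-3'

Scanning the template, GCGGTGGTT occurs at positions 2–10; this primer anneals to the bottom strand there with its 3' end pointing downstream.
Taking the reverse complement of TTGTAACTA gives TAGTTACAA, found at positions 22–30 on the template; the primer anneals here to the top strand with its 3' end pointing upstream.
The product is the template from position 2 through 30 (29 bp).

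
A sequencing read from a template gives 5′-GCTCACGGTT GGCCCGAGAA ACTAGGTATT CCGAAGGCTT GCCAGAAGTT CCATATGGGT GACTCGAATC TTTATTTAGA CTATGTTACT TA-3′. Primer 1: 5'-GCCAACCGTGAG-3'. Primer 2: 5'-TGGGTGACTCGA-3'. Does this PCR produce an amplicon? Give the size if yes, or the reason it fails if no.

No product — the primers' 3' ends point away from each other.

Primer 1 (GCCAACCGTGAG) has reverse complement CTCACGGTTGGC, which matches the top strand at positions 2–13; primer 1 anneals to the top strand there with its 3' end pointing upstream toward position 2.
Primer 2 (TGGGTGACTCGA) matches the top strand directly at positions 56–67; it anneals to the bottom strand with its 3' end pointing downstream toward position 67.
The 3' ends diverge (primer 1 extends toward position 1, primer 2 toward position 92), so the primers never converge on a shared product.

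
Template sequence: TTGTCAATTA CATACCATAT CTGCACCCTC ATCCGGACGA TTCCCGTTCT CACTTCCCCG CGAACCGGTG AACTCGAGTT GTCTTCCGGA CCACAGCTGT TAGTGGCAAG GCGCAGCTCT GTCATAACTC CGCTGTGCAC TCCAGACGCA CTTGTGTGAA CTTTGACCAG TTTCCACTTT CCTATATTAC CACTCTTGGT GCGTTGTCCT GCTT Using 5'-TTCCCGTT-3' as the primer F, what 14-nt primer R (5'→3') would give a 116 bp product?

5'-CACAAGTGCGTCTG-3'

The forward primer binds at positions 41–48, so a 116 bp product ends at position 41 + 116 − 1 = 156.
The reverse primer anneals to the top strand over positions 143–156, i.e. to CAGACGCACTTGTG.
Its sequence written 5'→3' is the reverse complement: CACAAGTGCGTCTG.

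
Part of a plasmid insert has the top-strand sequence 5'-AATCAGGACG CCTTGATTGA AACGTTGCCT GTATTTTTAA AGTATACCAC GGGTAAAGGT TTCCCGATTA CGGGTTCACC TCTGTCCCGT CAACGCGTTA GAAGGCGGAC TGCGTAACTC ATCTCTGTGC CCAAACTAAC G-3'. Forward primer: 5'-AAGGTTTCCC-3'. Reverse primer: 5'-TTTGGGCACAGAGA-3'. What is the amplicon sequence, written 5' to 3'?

5'-AAGGTTTCCCGATTACGGGTTCACCTCTGTCCCGTCAACGCGTTAGAAGGCGGACTGCGTAACTCATCTCTGTGCCCAAA-3'

Forward primer AAGGTTTCCC is found on the top strand at positions 56–65.
The reverse primer's reverse complement is TCTCTGTGCCCAAA, which matches the template at positions 122–135.
The product is the template from position 56 through 135 (80 bp).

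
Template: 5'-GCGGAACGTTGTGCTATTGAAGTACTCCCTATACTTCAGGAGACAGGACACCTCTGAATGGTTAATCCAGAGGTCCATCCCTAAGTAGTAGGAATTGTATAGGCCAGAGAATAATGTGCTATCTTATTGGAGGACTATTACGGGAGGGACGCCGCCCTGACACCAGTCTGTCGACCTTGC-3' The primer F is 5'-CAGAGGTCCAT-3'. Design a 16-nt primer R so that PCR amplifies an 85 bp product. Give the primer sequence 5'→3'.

The forward primer binds at positions 68–78, so an 85 bp product ends at position 68 + 85 − 1 = 152.
The reverse primer anneals to the top strand over positions 137–152, i.e. to ATTACGGGAGGGACGC.
Its sequence written 5'→3' is the reverse complement: GCGTCCCTCCCGTAAT.

5'-GCGTCCCTCCCGTAAT-3'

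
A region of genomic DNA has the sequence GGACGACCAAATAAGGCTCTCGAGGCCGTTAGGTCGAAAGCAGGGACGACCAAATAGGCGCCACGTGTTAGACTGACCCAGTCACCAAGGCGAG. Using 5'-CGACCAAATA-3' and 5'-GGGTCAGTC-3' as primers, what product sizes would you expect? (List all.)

The forward primer CGACCAAATA matches the top strand at positions 4–13, 47–56.
The reverse primer's reverse complement is GACTGACCC, matching at positions 71–79.
Each forward site pairs with the reverse site to give a product ending at position 79: sizes 76, 33 bp.

76 bp, 33 bp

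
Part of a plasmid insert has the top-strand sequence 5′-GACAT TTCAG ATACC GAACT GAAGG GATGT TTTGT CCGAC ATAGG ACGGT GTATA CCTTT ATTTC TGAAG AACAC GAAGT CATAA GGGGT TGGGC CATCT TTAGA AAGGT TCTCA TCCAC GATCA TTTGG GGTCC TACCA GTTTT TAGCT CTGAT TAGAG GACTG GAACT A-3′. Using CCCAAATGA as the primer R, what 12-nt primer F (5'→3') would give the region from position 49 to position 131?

The reverse primer's reverse complement TCATTTGGG matches the template at positions 123–131; the product starts at position 49.
The forward primer is identical to the top strand over positions 49–60: GTGTATACCTTT.

5'-GTGTATACCTTT-3'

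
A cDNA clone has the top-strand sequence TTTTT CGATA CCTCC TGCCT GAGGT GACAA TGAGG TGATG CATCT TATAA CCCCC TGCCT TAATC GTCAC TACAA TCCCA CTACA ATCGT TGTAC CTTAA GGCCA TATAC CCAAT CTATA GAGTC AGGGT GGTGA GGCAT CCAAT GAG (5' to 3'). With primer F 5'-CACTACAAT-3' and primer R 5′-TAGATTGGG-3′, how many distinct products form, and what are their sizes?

Two products: 51 bp, 40 bp

The forward primer CACTACAAT matches the top strand at positions 68–76, 79–87.
The reverse primer's reverse complement is CCCAATCTA, matching at positions 110–118.
Each forward site pairs with the reverse site to give a product ending at position 118: sizes 51, 40 bp.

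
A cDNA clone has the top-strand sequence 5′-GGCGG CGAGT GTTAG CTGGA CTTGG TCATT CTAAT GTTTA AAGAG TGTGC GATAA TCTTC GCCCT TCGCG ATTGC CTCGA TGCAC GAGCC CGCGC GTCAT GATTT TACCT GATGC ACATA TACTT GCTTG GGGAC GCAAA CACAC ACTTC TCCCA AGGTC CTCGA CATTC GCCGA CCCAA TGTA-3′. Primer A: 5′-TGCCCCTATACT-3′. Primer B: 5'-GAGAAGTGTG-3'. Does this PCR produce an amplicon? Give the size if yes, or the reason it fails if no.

Primer A (TGCCCCTATACT) does not match the top strand, and its reverse complement AGTATAGGGGCA does not match either.
With no annealing site for primer A, no amplification occurs.

No product — primer A has no binding site in the template.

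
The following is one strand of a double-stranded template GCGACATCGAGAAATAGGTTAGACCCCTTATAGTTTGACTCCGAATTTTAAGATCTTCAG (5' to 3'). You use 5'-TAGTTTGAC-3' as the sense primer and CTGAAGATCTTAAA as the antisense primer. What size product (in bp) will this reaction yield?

Scanning the template, TAGTTTGAC occurs at positions 31–39; this primer anneals to the bottom strand there with its 3' end pointing downstream.
Reverse complement of the reverse primer: TTTAAGATCTTCAG. This occurs on the top strand at positions 47–60.
The product runs from position 31 to position 60, so its length is 60 − 31 + 1 = 30 bp.

30 bp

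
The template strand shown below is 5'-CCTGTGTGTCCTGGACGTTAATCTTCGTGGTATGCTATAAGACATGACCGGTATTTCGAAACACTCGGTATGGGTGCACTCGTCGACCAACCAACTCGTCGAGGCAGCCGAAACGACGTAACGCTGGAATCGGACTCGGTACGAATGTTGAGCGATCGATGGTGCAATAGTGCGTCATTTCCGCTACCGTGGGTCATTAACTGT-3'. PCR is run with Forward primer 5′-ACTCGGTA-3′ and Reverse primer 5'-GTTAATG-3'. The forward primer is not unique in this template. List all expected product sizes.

The forward primer ACTCGGTA matches the top strand at positions 63–70, 134–141.
The reverse primer's reverse complement is CATTAAC, matching at positions 195–201.
Each forward site pairs with the reverse site to give a product ending at position 201: sizes 139, 68 bp.

139 bp, 68 bp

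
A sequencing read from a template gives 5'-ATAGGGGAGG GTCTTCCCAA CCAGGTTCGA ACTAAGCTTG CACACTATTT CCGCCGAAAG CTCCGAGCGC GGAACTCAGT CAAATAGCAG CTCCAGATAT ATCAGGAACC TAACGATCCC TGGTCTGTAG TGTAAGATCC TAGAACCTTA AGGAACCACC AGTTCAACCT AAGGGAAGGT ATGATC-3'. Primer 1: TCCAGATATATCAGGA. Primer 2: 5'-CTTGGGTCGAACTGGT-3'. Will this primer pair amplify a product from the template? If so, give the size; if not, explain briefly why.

Primer 2 (CTTGGGTCGAACTGGT) does not match the top strand, and its reverse complement ACCAGTTCGACCCAAG does not match either.
With no annealing site for primer 2, no amplification occurs.

No product — primer 2 has no binding site in the template.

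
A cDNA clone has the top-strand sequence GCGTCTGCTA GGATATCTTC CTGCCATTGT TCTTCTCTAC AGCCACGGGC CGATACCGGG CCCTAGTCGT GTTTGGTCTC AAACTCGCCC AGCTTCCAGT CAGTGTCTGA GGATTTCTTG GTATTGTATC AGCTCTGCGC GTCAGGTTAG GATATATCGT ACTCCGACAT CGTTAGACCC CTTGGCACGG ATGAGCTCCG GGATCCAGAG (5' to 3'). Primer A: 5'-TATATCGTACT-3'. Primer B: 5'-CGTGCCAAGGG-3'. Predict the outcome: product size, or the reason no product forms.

Yes — a 37 bp product.

Primer A (TATATCGTACT) matches the top strand at positions 153–163; it acts as a forward primer.
Primer B's reverse complement is CCCTTGGCACG, matching the top strand at positions 179–189; it acts as a reverse primer.
The 3' ends face each other across positions 153–189, giving a 37 bp product.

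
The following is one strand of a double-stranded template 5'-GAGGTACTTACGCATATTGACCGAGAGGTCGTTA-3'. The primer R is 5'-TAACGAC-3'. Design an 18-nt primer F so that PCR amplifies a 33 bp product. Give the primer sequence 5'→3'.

The reverse primer's reverse complement GTCGTTA matches the template at positions 28–34, so the product ends at position 34.
A 33 bp product then starts at position 34 − 33 + 1 = 2.
The forward primer is identical to the top strand there: AGGTACTTACGCATATTG.

5'-AGGTACTTACGCATATTG-3'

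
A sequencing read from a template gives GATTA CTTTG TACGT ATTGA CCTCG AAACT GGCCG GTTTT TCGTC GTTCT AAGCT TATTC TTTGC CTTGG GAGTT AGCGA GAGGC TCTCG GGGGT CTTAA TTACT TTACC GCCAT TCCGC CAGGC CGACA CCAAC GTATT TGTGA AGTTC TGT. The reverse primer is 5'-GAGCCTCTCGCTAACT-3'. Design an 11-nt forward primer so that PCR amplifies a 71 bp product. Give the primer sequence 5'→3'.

The reverse primer's reverse complement AGTTAGCGAGAGGCTC matches the template at positions 72–87, so the product ends at position 87.
A 71 bp product then starts at position 87 − 71 + 1 = 17.
The forward primer is identical to the top strand there: TTGACCTCGAA.

5'-TTGACCTCGAA-3'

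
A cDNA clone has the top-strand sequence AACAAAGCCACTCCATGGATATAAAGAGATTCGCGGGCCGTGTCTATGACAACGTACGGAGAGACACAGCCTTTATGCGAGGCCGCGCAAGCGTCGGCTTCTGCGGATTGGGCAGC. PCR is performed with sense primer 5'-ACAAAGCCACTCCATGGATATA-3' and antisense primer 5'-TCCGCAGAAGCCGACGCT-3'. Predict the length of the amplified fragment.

Forward primer ACAAAGCCACTCCATGGATATA is found on the top strand at positions 2–23.
Reverse complement of the reverse primer: AGCGTCGGCTTCTGCGGA. This occurs on the top strand at positions 90–107.
Product length = (reverse-primer end) − (forward-primer start) + 1 = 107 − 2 + 1 = 106 bp.

106 bp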